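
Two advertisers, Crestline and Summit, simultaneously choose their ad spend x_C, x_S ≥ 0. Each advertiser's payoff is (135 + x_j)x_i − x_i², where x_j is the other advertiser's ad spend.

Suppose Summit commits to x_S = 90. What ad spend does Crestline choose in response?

112.5

Crestline's payoff is (135 + x_S)x_C − x_C².
∂π/∂x_C = 135 + x_S − 2x_C = 0, so x_C = 67.5 + 0.5x_S.
At x_S = 90: x_C = 67.5 + 0.5·90 = 112.5.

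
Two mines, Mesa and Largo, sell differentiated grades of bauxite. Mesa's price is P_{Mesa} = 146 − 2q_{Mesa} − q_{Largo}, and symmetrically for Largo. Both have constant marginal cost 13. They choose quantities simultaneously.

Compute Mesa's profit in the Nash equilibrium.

Mine Mesa's profit: π = q_{Mesa}(146 − 2q_{Mesa} − q_{Largo}) − 13q_{Mesa}.
∂π/∂q_{Mesa} = 133 − 4q_{Mesa} − q_{Largo} = 0 ⇒ q_{Mesa} = 33.25 − 0.25q_{Largo}.
By symmetry q_{Largo} = q_{Mesa}; substituting into the reaction function, 1.25q_{Mesa} = 33.25 and q_{Mesa} = 26.6.
P_{Mesa} = 146 − 2·26.6 − 26.6 = 66.2.
Profit = (66.2 − 13)·26.6 = 1415.12.

1415.12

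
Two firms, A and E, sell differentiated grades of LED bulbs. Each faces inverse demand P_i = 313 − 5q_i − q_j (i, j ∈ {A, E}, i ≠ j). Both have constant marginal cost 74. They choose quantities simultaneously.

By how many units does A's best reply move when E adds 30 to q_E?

-3

Firm A's profit: π = q_A(313 − 5q_A − q_E) − 74q_A.
∂π/∂q_A = 239 − 10q_A − q_E = 0 ⇒ q_A = 23.9 − 0.1q_E.
The reaction-function slope is −0.1, so a 30-unit rise in q_E moves q_A by −0.1 × 30 = −3. A's best response falls — the actions are strategic substitutes.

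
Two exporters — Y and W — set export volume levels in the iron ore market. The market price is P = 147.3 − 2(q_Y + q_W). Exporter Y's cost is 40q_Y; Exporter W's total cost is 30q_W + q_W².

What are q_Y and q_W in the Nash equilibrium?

Exporter Y's profit: π = q_Y(147.3 − 2(q_Y + q_W)) − 40q_Y.
∂π/∂q_Y = 107.3 − 4q_Y − 2q_W = 0, so q_Y = 26.825 − 0.5q_W.
For W: ∂π/∂q_W = 117.3 − 6q_W − 2q_Y = 0 ⇒ q_W = 19.55 − (1/3)q_Y.
Plugging q_W into Y's best response: q_Y = 26.825 − 0.5(19.55 − (1/3)q_Y) ⇒ (5/6)q_Y = 17.05, so q_Y = 20.46.
Then q_W = 19.55 − (1/3)·20.46 = 12.73.

20.46, 12.73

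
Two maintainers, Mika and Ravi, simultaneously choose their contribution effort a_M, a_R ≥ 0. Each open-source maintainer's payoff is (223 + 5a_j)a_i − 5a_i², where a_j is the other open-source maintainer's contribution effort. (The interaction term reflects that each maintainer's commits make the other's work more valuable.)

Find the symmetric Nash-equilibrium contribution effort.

44.6

Mika's payoff is (223 + 5a_R)a_M − 5a_M².
∂π/∂a_M = 223 + 5a_R − 10a_M = 0, so a_M = 22.3 + 0.5a_R.
By symmetry a_R = a_M; substituting into the reaction function, 0.5a_M = 22.3 and a_M = 44.6.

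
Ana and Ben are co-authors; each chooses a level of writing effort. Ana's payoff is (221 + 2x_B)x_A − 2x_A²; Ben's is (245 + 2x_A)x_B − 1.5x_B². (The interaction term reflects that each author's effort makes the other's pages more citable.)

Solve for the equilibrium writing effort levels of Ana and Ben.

Expanding Ana's payoff: 221x_A + 2x_Bx_A − 2x_A².
∂π/∂x_A = 221 + 2x_B − 4x_A = 0, so x_A = 55.25 + 0.5x_B.
Likewise for Ben: x_B = 245/3 + (2/3)x_A.
Substituting the second reaction function into the first: x_A = 55.25 + 0.5(245/3 + (2/3)x_A), which gives (2/3)x_A = 1153/12 ⇒ x_A = 144.125.
Then x_B = 245/3 + (2/3)·144.125 = 177.75.

144.125, 177.75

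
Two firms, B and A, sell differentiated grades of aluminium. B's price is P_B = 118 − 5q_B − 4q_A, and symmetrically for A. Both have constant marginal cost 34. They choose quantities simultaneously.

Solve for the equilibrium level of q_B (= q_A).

6

Firm B's profit: π = q_B(118 − 5q_B − 4q_A) − 34q_B.
∂π/∂q_B = 84 − 10q_B − 4q_A = 0 ⇒ q_B = 8.4 − 0.4q_A.
The game is symmetric, so in equilibrium q_A = q_B: the reaction function gives 1.4q_B = 8.4, hence q_B = 6.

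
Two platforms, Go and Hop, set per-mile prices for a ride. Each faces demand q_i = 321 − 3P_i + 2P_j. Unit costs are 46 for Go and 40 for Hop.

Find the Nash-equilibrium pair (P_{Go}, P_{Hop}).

113.625, 111.375

Go's profit: π = (P_{Go} − 46)(321 − 3P_{Go} + 2P_{Hop}).
∂π/∂P_{Go} = 459 − 6P_{Go} + 2P_{Hop} = 0 ⇒ P_{Go} = 76.5 + (1/3)P_{Hop}.
Similarly P_{Hop} = 73.5 + (1/3)P_{Go}.
Substituting the second reaction function into the first: P_{Go} = 76.5 + (1/3)(73.5 + (1/3)P_{Go}), which gives (8/9)P_{Go} = 101 ⇒ P_{Go} = 113.625.
Then P_{Hop} = 73.5 + (1/3)·113.625 = 111.375.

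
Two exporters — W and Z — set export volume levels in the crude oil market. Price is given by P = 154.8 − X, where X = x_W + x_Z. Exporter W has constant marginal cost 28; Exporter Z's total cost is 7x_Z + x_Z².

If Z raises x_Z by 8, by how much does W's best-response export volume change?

-4

Exporter W's profit: π = x_W(154.8 − (x_W + x_Z)) − 28x_W.
∂π/∂x_W = 126.8 − 2x_W − x_Z = 0, so x_W = 63.4 − 0.5x_Z.
The reaction-function slope is −0.5, so an 8-unit rise in x_Z moves x_W by −0.5 × 8 = −4. W's best response falls — the actions are strategic substitutes.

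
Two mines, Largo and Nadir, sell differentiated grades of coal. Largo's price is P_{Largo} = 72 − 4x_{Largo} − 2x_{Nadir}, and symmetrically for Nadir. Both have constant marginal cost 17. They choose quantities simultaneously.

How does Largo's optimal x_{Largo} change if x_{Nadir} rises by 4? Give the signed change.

-1

Mine Largo's profit: π = x_{Largo}(72 − 4x_{Largo} − 2x_{Nadir}) − 17x_{Largo}.
∂π/∂x_{Largo} = 55 − 8x_{Largo} − 2x_{Nadir} = 0 ⇒ x_{Largo} = 6.875 − 0.25x_{Nadir}.
The reaction-function slope is −0.25, so a 4-unit rise in x_{Nadir} moves x_{Largo} by −0.25 × 4 = −1. Largo's best response falls — the actions are strategic substitutes.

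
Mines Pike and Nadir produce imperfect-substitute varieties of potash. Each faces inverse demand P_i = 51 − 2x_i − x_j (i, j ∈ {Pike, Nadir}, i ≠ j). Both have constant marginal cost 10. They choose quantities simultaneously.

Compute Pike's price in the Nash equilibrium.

Mine Pike's profit: π = x_{Pike}(51 − 2x_{Pike} − x_{Nadir}) − 10x_{Pike}.
∂π/∂x_{Pike} = 41 − 4x_{Pike} − x_{Nadir} = 0 ⇒ x_{Pike} = 10.25 − 0.25x_{Nadir}.
Setting x_{Pike} = x_{Nadir} in the reaction function: x_{Pike} = 10.25 − 0.25x_{Pike}, so x_{Pike} = 10.25 / 1.25 = 8.2.
P_{Pike} = 51 − 2·8.2 − 8.2 = 26.4.

26.4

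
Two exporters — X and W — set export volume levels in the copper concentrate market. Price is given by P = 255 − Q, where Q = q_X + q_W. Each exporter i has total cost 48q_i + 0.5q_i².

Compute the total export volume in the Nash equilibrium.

103.5

Exporter X's profit: π = q_X(255 − (q_X + q_W)) − 48q_X − 0.5q_X².
∂π/∂q_X = 207 − 3q_X − q_W = 0, so q_X = 69 − (1/3)q_W.
The game is symmetric, so in equilibrium q_W = q_X: the reaction function gives (4/3)q_X = 69, hence q_X = 51.75.
Total export volume: 51.75 + 51.75 = 103.5.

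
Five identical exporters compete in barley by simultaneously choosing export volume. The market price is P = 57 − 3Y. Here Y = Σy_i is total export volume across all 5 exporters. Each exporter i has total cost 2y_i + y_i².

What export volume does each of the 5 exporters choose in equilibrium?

2.75

A representative exporter's profit is π_i = y_i(57 − 3Y) − 2y_i − y_i², with Y = y_i + Σ_{j≠i} y_j.
First-order condition: 55 − 8y_i − 3Σ_{j≠i} y_j = 0.
In a symmetric equilibrium every exporter chooses the same y, so Σ_{j≠i} y_j = 4y. The condition becomes 55 − 20y = 0, giving y = 55/20 = 2.75.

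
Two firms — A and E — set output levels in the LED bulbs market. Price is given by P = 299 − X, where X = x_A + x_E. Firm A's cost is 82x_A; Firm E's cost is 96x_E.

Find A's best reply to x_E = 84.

Firm A's profit: π = x_A(299 − (x_A + x_E)) − 82x_A.
∂π/∂x_A = 217 − 2x_A − x_E = 0, so x_A = 108.5 − 0.5x_E.
At x_E = 84: x_A = 108.5 − 0.5·84 = 66.5.

66.5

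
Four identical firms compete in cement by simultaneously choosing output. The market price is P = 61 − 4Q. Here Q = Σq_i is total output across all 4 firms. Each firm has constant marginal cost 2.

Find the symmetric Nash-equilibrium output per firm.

A representative firm's profit is π_i = q_i(61 − 4Q) − 2q_i, with Q = q_i + Σ_{j≠i} q_j.
First-order condition: 59 − 8q_i − 4Σ_{j≠i} q_j = 0.
With identical firms, set every q_j = q: then 59 − 8q − 12q = 0, i.e. q = 59/20 = 2.95.

2.95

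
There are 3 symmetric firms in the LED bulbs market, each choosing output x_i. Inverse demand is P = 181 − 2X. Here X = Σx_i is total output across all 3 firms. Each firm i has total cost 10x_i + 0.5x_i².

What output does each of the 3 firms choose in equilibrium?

A representative firm's profit is π_i = x_i(181 − 2X) − 10x_i − 0.5x_i², with X = x_i + Σ_{j≠i} x_j.
First-order condition: 171 − 5x_i − 2Σ_{j≠i} x_j = 0.
Imposing symmetry (x_j = x for all j) turns Σ_{j≠i} x_j into 2x, so 171 = 9x and x = 19.

19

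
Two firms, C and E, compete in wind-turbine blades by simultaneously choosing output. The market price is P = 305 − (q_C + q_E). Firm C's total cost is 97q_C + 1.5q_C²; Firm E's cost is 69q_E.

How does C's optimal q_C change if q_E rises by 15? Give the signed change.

-3

Firm C's profit: π = q_C(305 − (q_C + q_E)) − 97q_C − 1.5q_C².
∂π/∂q_C = 208 − 5q_C − q_E = 0, so q_C = 41.6 − 0.2q_E.
The reaction-function slope is −0.2, so a 15-unit rise in q_E moves q_C by −0.2 × 15 = −3. C's best response falls — the actions are strategic substitutes.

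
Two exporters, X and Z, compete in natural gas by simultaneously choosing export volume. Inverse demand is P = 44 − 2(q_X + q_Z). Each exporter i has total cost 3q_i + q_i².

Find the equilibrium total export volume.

Exporter X's profit: π = q_X(44 − 2(q_X + q_Z)) − 3q_X − q_X².
∂π/∂q_X = 41 − 6q_X − 2q_Z = 0, so q_X = 41/6 − (1/3)q_Z.
Setting q_X = q_Z in the reaction function: q_X = 41/6 − (1/3)q_X, so q_X = (41/6) / (4/3) = 5.125.
Total export volume: 5.125 + 5.125 = 10.25.

10.25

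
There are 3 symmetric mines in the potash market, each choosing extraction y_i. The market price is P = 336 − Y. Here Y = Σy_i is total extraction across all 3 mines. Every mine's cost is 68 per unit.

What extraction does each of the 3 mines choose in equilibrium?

A representative mine's profit is π_i = y_i(336 − Y) − 68y_i, with Y = y_i + Σ_{j≠i} y_j.
First-order condition: 268 − 2y_i − Σ_{j≠i} y_j = 0.
With identical mines, set every y_j = y: then 268 − 2y − 2y = 0, i.e. y = 268/4 = 67.

67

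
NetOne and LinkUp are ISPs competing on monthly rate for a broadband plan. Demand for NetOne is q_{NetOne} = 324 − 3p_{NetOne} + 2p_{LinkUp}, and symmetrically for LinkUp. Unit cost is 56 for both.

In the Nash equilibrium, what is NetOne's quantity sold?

201

NetOne's profit: π = (p_{NetOne} − 56)(324 − 3p_{NetOne} + 2p_{LinkUp}).
∂π/∂p_{NetOne} = 492 − 6p_{NetOne} + 2p_{LinkUp} = 0 ⇒ p_{NetOne} = 82 + (1/3)p_{LinkUp}.
Setting p_{NetOne} = p_{LinkUp} in the reaction function: p_{NetOne} = 82 + (1/3)p_{NetOne}, so p_{NetOne} = 82 / (2/3) = 123.
q_{NetOne} = 324 − 3·123 + 2·123 = 201.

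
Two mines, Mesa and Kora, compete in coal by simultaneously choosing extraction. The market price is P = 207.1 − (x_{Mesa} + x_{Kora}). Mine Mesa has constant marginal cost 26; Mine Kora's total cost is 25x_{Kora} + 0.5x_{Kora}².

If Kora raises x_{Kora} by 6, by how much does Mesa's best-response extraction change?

Mine Mesa's profit: π = x_{Mesa}(207.1 − (x_{Mesa} + x_{Kora})) − 26x_{Mesa}.
∂π/∂x_{Mesa} = 181.1 − 2x_{Mesa} − x_{Kora} = 0, so x_{Mesa} = 90.55 − 0.5x_{Kora}.
The reaction-function slope is −0.5, so a 6-unit rise in x_{Kora} moves x_{Mesa} by −0.5 × 6 = −3. Mesa's best response falls — the actions are strategic substitutes.

-3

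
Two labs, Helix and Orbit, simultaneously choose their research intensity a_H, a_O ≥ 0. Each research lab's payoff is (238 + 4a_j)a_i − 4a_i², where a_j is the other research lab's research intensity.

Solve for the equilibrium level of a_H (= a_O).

Helix's payoff is (238 + 4a_O)a_H − 4a_H².
∂π/∂a_H = 238 + 4a_O − 8a_H = 0, so a_H = 29.75 + 0.5a_O.
Setting a_H = a_O in the reaction function: a_H = 29.75 + 0.5a_H, so a_H = 29.75 / 0.5 = 59.5.

59.5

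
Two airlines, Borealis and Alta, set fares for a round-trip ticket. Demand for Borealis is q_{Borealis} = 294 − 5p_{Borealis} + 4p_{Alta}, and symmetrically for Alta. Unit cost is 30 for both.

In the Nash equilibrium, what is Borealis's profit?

Borealis's profit: π = (p_{Borealis} − 30)(294 − 5p_{Borealis} + 4p_{Alta}).
∂π/∂p_{Borealis} = 444 − 10p_{Borealis} + 4p_{Alta} = 0 ⇒ p_{Borealis} = 44.4 + 0.4p_{Alta}.
By symmetry p_{Alta} = p_{Borealis}; substituting into the reaction function, 0.6p_{Borealis} = 44.4 and p_{Borealis} = 74.
q_{Borealis} = 294 − 5·74 + 4·74 = 220.
Profit = (74 − 30)·220 = 9680.

9680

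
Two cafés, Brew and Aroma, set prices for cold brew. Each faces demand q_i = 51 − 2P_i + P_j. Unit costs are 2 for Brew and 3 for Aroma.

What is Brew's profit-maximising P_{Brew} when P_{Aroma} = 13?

Brew's profit: π = (P_{Brew} − 2)(51 − 2P_{Brew} + P_{Aroma}).
∂π/∂P_{Brew} = 55 − 4P_{Brew} + P_{Aroma} = 0 ⇒ P_{Brew} = 13.75 + 0.25P_{Aroma}.
At P_{Aroma} = 13: P_{Brew} = 13.75 + 0.25·13 = 17.

17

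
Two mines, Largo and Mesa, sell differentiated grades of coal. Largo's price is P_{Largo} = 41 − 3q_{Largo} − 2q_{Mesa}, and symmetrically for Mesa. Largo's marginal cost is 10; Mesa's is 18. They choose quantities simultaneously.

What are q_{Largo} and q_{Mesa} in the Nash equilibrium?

Mine Largo's profit: π = q_{Largo}(41 − 3q_{Largo} − 2q_{Mesa}) − 10q_{Largo}.
∂π/∂q_{Largo} = 31 − 6q_{Largo} − 2q_{Mesa} = 0 ⇒ q_{Largo} = 31/6 − (1/3)q_{Mesa}.
Similarly q_{Mesa} = 23/6 − (1/3)q_{Largo}.
Plugging q_{Mesa} into Largo's best response: q_{Largo} = 31/6 − (1/3)(23/6 − (1/3)q_{Largo}) ⇒ (8/9)q_{Largo} = 35/9, so q_{Largo} = 4.375.
Then q_{Mesa} = 23/6 − (1/3)·4.375 = 2.375.

4.375, 2.375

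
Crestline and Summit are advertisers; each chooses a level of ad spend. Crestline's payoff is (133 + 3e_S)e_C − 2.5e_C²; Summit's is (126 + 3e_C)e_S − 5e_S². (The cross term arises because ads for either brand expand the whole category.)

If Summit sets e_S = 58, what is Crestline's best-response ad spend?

Expanding Crestline's payoff: 133e_C + 3e_Se_C − 2.5e_C².
∂π/∂e_C = 133 + 3e_S − 5e_C = 0, so e_C = 26.6 + 0.6e_S.
At e_S = 58: e_C = 26.6 + 0.6·58 = 61.4.

61.4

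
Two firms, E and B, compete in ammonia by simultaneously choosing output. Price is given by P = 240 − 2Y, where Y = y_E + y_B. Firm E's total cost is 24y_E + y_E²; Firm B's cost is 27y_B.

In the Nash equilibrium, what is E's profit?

1438.83

Firm E's profit: π = y_E(240 − 2(y_E + y_B)) − 24y_E − y_E².
∂π/∂y_E = 216 − 6y_E − 2y_B = 0, so y_E = 36 − (1/3)y_B.
For B: ∂π/∂y_B = 213 − 4y_B − 2y_E = 0 ⇒ y_B = 53.25 − 0.5y_E.
Solving the two reaction functions simultaneously: (1 − (−1/3)(−0.5))y_E = 36 − (1/3)·53.25, so (5/6)y_E = 18.25 and y_E = 21.9.
Then y_B = 53.25 − 0.5·21.9 = 42.3.
Price P = 240 − 2·64.2 = 111.6.
E's profit: (111.6 − 24)·21.9 − (21.9)² = 1438.83.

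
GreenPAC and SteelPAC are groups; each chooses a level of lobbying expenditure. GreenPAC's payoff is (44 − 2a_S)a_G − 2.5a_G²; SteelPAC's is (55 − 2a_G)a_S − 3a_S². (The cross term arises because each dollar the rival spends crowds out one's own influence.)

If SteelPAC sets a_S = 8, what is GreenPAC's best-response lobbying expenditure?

Expanding GreenPAC's payoff: 44a_G − 2a_Sa_G − 2.5a_G².
∂π/∂a_G = 44 − 2a_S − 5a_G = 0, so a_G = 8.8 − 0.4a_S.
At a_S = 8: a_G = 8.8 − 0.4·8 = 5.6.

5.6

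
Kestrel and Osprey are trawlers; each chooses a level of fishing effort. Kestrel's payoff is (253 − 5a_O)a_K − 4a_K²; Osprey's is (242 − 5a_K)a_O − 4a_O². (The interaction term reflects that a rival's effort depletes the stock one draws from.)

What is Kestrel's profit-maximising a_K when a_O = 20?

19.125

Expanding Kestrel's payoff: 253a_K − 5a_Oa_K − 4a_K².
∂π/∂a_K = 253 − 5a_O − 8a_K = 0, so a_K = 31.625 − 0.625a_O.
At a_O = 20: a_K = 31.625 − 0.625·20 = 19.125.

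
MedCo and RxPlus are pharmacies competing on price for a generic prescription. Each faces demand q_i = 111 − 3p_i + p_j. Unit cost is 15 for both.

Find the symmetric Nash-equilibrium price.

31.2

MedCo's profit: π = (p_{MedCo} − 15)(111 − 3p_{MedCo} + p_{RxPlus}).
∂π/∂p_{MedCo} = 156 − 6p_{MedCo} + p_{RxPlus} = 0 ⇒ p_{MedCo} = 26 + (1/6)p_{RxPlus}.
Setting p_{MedCo} = p_{RxPlus} in the reaction function: p_{MedCo} = 26 + (1/6)p_{MedCo}, so p_{MedCo} = 26 / (5/6) = 31.2.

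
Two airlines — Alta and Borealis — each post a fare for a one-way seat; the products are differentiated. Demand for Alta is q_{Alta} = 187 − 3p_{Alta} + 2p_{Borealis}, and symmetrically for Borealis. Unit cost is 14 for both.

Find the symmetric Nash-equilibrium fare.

57.25

Alta's profit: π = (p_{Alta} − 14)(187 − 3p_{Alta} + 2p_{Borealis}).
∂π/∂p_{Alta} = 229 − 6p_{Alta} + 2p_{Borealis} = 0 ⇒ p_{Alta} = 229/6 + (1/3)p_{Borealis}.
By symmetry p_{Borealis} = p_{Alta}; substituting into the reaction function, (2/3)p_{Alta} = 229/6 and p_{Alta} = 57.25.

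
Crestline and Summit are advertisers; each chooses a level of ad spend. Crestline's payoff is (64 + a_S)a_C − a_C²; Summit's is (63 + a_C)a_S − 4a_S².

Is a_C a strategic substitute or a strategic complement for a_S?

Expanding Crestline's payoff: 64a_C + a_Sa_C − a_C².
∂π/∂a_C = 64 + a_S − 2a_C = 0, so a_C = 32 + 0.5a_S.
The best-response slope da_C/da_S = 0.5 > 0: the reaction function is upward-sloping, so the choices are strategic complements.

strategic complements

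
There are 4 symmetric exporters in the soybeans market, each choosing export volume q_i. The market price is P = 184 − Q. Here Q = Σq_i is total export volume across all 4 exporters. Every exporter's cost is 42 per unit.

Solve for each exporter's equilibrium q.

A representative exporter's profit is π_i = q_i(184 − Q) − 42q_i, with Q = q_i + Σ_{j≠i} q_j.
First-order condition: 142 − 2q_i − Σ_{j≠i} q_j = 0.
With identical exporters, set every q_j = q: then 142 − 2q − 3q = 0, i.e. q = 142/5 = 28.4.

28.4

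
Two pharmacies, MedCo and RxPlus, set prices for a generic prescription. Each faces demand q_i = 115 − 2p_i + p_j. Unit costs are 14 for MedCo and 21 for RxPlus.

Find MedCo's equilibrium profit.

MedCo's profit: π = (p_{MedCo} − 14)(115 − 2p_{MedCo} + p_{RxPlus}).
∂π/∂p_{MedCo} = 143 − 4p_{MedCo} + p_{RxPlus} = 0 ⇒ p_{MedCo} = 35.75 + 0.25p_{RxPlus}.
Similarly p_{RxPlus} = 39.25 + 0.25p_{MedCo}.
Substituting the second reaction function into the first: p_{MedCo} = 35.75 + 0.25(39.25 + 0.25p_{MedCo}), which gives 0.9375p_{MedCo} = 45.5625 ⇒ p_{MedCo} = 48.6.
Then p_{RxPlus} = 39.25 + 0.25·48.6 = 51.4.
q_{MedCo} = 115 − 2·48.6 + 51.4 = 69.2.
Profit = (48.6 − 14)·69.2 = 2394.32.

2394.32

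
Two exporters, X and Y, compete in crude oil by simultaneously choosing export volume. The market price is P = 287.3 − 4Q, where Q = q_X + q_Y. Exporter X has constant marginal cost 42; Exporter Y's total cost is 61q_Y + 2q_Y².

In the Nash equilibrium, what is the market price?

143.92

Exporter X's profit: π = q_X(287.3 − 4(q_X + q_Y)) − 42q_X.
∂π/∂q_X = 245.3 − 8q_X − 4q_Y = 0, so q_X = 30.6625 − 0.5q_Y.
For Y: ∂π/∂q_Y = 226.3 − 12q_Y − 4q_X = 0 ⇒ q_Y = 2263/120 − (1/3)q_X.
Plugging q_Y into X's best response: q_X = 30.6625 − 0.5(2263/120 − (1/3)q_X) ⇒ (5/6)q_X = 637/30, so q_X = 25.48.
Then q_Y = 2263/120 − (1/3)·25.48 = 10.365.
Equilibrium price: P = 287.3 − 4·35.845 = 143.92.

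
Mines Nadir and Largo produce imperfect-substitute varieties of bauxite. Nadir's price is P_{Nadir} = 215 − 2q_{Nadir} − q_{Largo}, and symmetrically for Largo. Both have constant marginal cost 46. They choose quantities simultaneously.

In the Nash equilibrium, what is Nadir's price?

Mine Nadir's profit: π = q_{Nadir}(215 − 2q_{Nadir} − q_{Largo}) − 46q_{Nadir}.
∂π/∂q_{Nadir} = 169 − 4q_{Nadir} − q_{Largo} = 0 ⇒ q_{Nadir} = 42.25 − 0.25q_{Largo}.
Setting q_{Nadir} = q_{Largo} in the reaction function: q_{Nadir} = 42.25 − 0.25q_{Nadir}, so q_{Nadir} = 42.25 / 1.25 = 33.8.
P_{Nadir} = 215 − 2·33.8 − 33.8 = 113.6.

113.6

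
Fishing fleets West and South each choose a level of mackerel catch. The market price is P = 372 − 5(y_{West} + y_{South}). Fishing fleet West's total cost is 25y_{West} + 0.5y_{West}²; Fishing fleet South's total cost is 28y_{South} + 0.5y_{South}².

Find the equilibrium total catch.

Fishing fleet West's profit: π = y_{West}(372 − 5(y_{West} + y_{South})) − 25y_{West} − 0.5y_{West}².
∂π/∂y_{West} = 347 − 11y_{West} − 5y_{South} = 0, so y_{West} = 347/11 − (5/11)y_{South}.
By the same steps for South: y_{South} = 344/11 − (5/11)y_{West}.
Substituting the second reaction function into the first: y_{West} = 347/11 − (5/11)(344/11 − (5/11)y_{West}), which gives (96/121)y_{West} = 2097/121 ⇒ y_{West} = 699/32.
Then y_{South} = 344/11 − (5/11)·(699/32) = 683/32.
Total catch: 699/32 + 683/32 = 43.1875.

43.1875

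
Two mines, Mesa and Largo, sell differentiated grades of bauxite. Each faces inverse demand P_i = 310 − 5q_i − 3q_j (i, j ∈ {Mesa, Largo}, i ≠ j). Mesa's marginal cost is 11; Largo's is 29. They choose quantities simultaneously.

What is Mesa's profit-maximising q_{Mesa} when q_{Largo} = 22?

Mine Mesa's profit: π = q_{Mesa}(310 − 5q_{Mesa} − 3q_{Largo}) − 11q_{Mesa}.
∂π/∂q_{Mesa} = 299 − 10q_{Mesa} − 3q_{Largo} = 0 ⇒ q_{Mesa} = 29.9 − 0.3q_{Largo}.
At q_{Largo} = 22: q_{Mesa} = 29.9 − 0.3·22 = 23.3.

23.3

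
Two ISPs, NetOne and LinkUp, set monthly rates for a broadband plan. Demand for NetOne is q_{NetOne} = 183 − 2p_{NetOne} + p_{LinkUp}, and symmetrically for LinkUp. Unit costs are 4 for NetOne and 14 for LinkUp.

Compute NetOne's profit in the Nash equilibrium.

7442

NetOne's profit: π = (p_{NetOne} − 4)(183 − 2p_{NetOne} + p_{LinkUp}).
∂π/∂p_{NetOne} = 191 − 4p_{NetOne} + p_{LinkUp} = 0 ⇒ p_{NetOne} = 47.75 + 0.25p_{LinkUp}.
Similarly p_{LinkUp} = 52.75 + 0.25p_{NetOne}.
Substituting the second reaction function into the first: p_{NetOne} = 47.75 + 0.25(52.75 + 0.25p_{NetOne}), which gives 0.9375p_{NetOne} = 60.9375 ⇒ p_{NetOne} = 65.
Then p_{LinkUp} = 52.75 + 0.25·65 = 69.
q_{NetOne} = 183 − 2·65 + 69 = 122.
Profit = (65 − 4)·122 = 7442.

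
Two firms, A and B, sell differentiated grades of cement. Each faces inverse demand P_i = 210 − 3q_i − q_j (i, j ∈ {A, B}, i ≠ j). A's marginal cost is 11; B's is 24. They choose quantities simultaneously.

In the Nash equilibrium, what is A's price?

97.4

Firm A's profit: π = q_A(210 − 3q_A − q_B) − 11q_A.
∂π/∂q_A = 199 − 6q_A − q_B = 0 ⇒ q_A = 199/6 − (1/6)q_B.
Similarly q_B = 31 − (1/6)q_A.
Plugging q_B into A's best response: q_A = 199/6 − (1/6)(31 − (1/6)q_A) ⇒ (35/36)q_A = 28, so q_A = 28.8.
Then q_B = 31 − (1/6)·28.8 = 26.2.
P_A = 210 − 3·28.8 − 26.2 = 97.4.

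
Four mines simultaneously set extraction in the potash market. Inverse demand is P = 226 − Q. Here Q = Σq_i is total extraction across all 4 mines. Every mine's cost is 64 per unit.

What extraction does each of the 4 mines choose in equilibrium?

A representative mine's profit is π_i = q_i(226 − Q) − 64q_i, with Q = q_i + Σ_{j≠i} q_j.
First-order condition: 162 − 2q_i − Σ_{j≠i} q_j = 0.
Imposing symmetry (q_j = q for all j) turns Σ_{j≠i} q_j into 3q, so 162 = 5q and q = 32.4.

32.4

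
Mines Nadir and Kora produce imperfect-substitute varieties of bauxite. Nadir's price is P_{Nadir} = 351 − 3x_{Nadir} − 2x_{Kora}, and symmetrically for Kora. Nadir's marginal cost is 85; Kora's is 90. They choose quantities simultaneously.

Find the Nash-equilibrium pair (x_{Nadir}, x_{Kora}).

Mine Nadir's profit: π = x_{Nadir}(351 − 3x_{Nadir} − 2x_{Kora}) − 85x_{Nadir}.
∂π/∂x_{Nadir} = 266 − 6x_{Nadir} − 2x_{Kora} = 0 ⇒ x_{Nadir} = 133/3 − (1/3)x_{Kora}.
Similarly x_{Kora} = 43.5 − (1/3)x_{Nadir}.
Substituting the second reaction function into the first: x_{Nadir} = 133/3 − (1/3)(43.5 − (1/3)x_{Nadir}), which gives (8/9)x_{Nadir} = 179/6 ⇒ x_{Nadir} = 33.5625.
Then x_{Kora} = 43.5 − (1/3)·33.5625 = 32.3125.

33.5625, 32.3125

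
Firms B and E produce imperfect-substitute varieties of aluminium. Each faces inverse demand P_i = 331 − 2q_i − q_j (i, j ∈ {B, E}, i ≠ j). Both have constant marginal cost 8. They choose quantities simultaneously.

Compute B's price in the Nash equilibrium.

137.2

Firm B's profit: π = q_B(331 − 2q_B − q_E) − 8q_B.
∂π/∂q_B = 323 − 4q_B − q_E = 0 ⇒ q_B = 80.75 − 0.25q_E.
Setting q_B = q_E in the reaction function: q_B = 80.75 − 0.25q_B, so q_B = 80.75 / 1.25 = 64.6.
P_B = 331 − 2·64.6 − 64.6 = 137.2.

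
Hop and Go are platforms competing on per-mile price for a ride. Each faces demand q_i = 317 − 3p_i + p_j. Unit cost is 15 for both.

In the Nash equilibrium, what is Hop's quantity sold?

172.2

Hop's profit: π = (p_{Hop} − 15)(317 − 3p_{Hop} + p_{Go}).
∂π/∂p_{Hop} = 362 − 6p_{Hop} + p_{Go} = 0 ⇒ p_{Hop} = 181/3 + (1/6)p_{Go}.
The game is symmetric, so in equilibrium p_{Go} = p_{Hop}: the reaction function gives (5/6)p_{Hop} = 181/3, hence p_{Hop} = 72.4.
q_{Hop} = 317 − 3·72.4 + 72.4 = 172.2.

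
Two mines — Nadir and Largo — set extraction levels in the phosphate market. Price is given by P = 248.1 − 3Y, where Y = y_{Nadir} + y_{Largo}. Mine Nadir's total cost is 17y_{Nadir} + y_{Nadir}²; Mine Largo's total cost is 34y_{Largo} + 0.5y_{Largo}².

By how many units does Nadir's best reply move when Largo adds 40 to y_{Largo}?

Mine Nadir's profit: π = y_{Nadir}(248.1 − 3(y_{Nadir} + y_{Largo})) − 17y_{Nadir} − y_{Nadir}².
∂π/∂y_{Nadir} = 231.1 − 8y_{Nadir} − 3y_{Largo} = 0, so y_{Nadir} = 28.8875 − 0.375y_{Largo}.
The reaction-function slope is −0.375, so a 40-unit rise in y_{Largo} moves y_{Nadir} by −0.375 × 40 = −15. Nadir's best response falls — the actions are strategic substitutes.

-15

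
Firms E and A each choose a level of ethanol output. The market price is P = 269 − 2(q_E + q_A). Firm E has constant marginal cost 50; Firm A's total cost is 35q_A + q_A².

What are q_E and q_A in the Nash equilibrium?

Firm E's profit: π = q_E(269 − 2(q_E + q_A)) − 50q_E.
∂π/∂q_E = 219 − 4q_E − 2q_A = 0, so q_E = 54.75 − 0.5q_A.
For A: ∂π/∂q_A = 234 − 6q_A − 2q_E = 0 ⇒ q_A = 39 − (1/3)q_E.
Plugging q_A into E's best response: q_E = 54.75 − 0.5(39 − (1/3)q_E) ⇒ (5/6)q_E = 35.25, so q_E = 42.3.
Then q_A = 39 − (1/3)·42.3 = 24.9.

42.3, 24.9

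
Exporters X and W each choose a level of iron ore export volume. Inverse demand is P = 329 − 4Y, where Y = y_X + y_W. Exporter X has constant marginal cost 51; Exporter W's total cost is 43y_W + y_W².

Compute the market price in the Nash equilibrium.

Exporter X's profit: π = y_X(329 − 4(y_X + y_W)) − 51y_X.
∂π/∂y_X = 278 − 8y_X − 4y_W = 0, so y_X = 34.75 − 0.5y_W.
For W: ∂π/∂y_W = 286 − 10y_W − 4y_X = 0 ⇒ y_W = 28.6 − 0.4y_X.
Solving the two reaction functions simultaneously: (1 − (−0.5)(−0.4))y_X = 34.75 − 0.5·28.6, so 0.8y_X = 20.45 and y_X = 25.5625.
Then y_W = 28.6 − 0.4·25.5625 = 18.375.
Equilibrium price: P = 329 − 4·43.9375 = 153.25.

153.25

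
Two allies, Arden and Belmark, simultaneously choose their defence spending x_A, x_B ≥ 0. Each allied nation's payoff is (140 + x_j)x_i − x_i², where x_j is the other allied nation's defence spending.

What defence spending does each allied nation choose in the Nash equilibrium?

140

Arden's payoff is (140 + x_B)x_A − x_A².
∂π/∂x_A = 140 + x_B − 2x_A = 0, so x_A = 70 + 0.5x_B.
Setting x_A = x_B in the reaction function: x_A = 70 + 0.5x_A, so x_A = 70 / 0.5 = 140.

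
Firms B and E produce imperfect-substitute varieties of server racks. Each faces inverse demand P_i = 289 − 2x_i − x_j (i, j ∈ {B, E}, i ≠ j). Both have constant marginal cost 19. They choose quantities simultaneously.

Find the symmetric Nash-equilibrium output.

Firm B's profit: π = x_B(289 − 2x_B − x_E) − 19x_B.
∂π/∂x_B = 270 − 4x_B − x_E = 0 ⇒ x_B = 67.5 − 0.25x_E.
The game is symmetric, so in equilibrium x_E = x_B: the reaction function gives 1.25x_B = 67.5, hence x_B = 54.

54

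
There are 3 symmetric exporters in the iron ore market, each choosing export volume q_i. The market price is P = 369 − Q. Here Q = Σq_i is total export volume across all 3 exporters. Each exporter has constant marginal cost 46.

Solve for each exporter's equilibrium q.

80.75

A representative exporter's profit is π_i = q_i(369 − Q) − 46q_i, with Q = q_i + Σ_{j≠i} q_j.
First-order condition: 323 − 2q_i − Σ_{j≠i} q_j = 0.
Imposing symmetry (q_j = q for all j) turns Σ_{j≠i} q_j into 2q, so 323 = 4q and q = 80.75.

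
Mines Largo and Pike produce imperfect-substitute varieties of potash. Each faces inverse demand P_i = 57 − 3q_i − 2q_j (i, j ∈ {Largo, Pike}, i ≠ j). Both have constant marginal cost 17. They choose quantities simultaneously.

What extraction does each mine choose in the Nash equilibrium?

5

Mine Largo's profit: π = q_{Largo}(57 − 3q_{Largo} − 2q_{Pike}) − 17q_{Largo}.
∂π/∂q_{Largo} = 40 − 6q_{Largo} − 2q_{Pike} = 0 ⇒ q_{Largo} = 20/3 − (1/3)q_{Pike}.
Setting q_{Largo} = q_{Pike} in the reaction function: q_{Largo} = 20/3 − (1/3)q_{Largo}, so q_{Largo} = (20/3) / (4/3) = 5.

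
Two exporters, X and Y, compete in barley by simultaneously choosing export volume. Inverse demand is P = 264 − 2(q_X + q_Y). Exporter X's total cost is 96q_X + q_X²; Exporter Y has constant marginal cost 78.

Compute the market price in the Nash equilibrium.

156

Exporter X's profit: π = q_X(264 − 2(q_X + q_Y)) − 96q_X − q_X².
∂π/∂q_X = 168 − 6q_X − 2q_Y = 0, so q_X = 28 − (1/3)q_Y.
For Y: ∂π/∂q_Y = 186 − 4q_Y − 2q_X = 0 ⇒ q_Y = 46.5 − 0.5q_X.
Solving the two reaction functions simultaneously: (1 − (−1/3)(−0.5))q_X = 28 − (1/3)·46.5, so (5/6)q_X = 12.5 and q_X = 15.
Then q_Y = 46.5 − 0.5·15 = 39.
Equilibrium price: P = 264 − 2·54 = 156.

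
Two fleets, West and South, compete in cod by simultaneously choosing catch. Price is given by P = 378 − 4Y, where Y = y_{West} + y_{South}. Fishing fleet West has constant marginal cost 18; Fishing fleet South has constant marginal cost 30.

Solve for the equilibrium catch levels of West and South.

31, 28

Fishing fleet West's profit: π = y_{West}(378 − 4(y_{West} + y_{South})) − 18y_{West}.
∂π/∂y_{West} = 360 − 8y_{West} − 4y_{South} = 0, so y_{West} = 45 − 0.5y_{South}.
By the same steps for South: y_{South} = 43.5 − 0.5y_{West}.
Plugging y_{South} into West's best response: y_{West} = 45 − 0.5(43.5 − 0.5y_{West}) ⇒ 0.75y_{West} = 23.25, so y_{West} = 31.
Then y_{South} = 43.5 − 0.5·31 = 28.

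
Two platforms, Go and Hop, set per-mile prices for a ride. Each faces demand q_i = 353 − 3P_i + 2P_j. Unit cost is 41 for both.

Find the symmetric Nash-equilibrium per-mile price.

Go's profit: π = (P_{Go} − 41)(353 − 3P_{Go} + 2P_{Hop}).
∂π/∂P_{Go} = 476 − 6P_{Go} + 2P_{Hop} = 0 ⇒ P_{Go} = 238/3 + (1/3)P_{Hop}.
Setting P_{Go} = P_{Hop} in the reaction function: P_{Go} = 238/3 + (1/3)P_{Go}, so P_{Go} = (238/3) / (2/3) = 119.

119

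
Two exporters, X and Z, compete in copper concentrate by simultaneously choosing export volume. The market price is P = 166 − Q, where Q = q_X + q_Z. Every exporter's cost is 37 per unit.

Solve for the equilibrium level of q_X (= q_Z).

43

Exporter X's profit: π = q_X(166 − (q_X + q_Z)) − 37q_X.
∂π/∂q_X = 129 − 2q_X − q_Z = 0, so q_X = 64.5 − 0.5q_Z.
The game is symmetric, so in equilibrium q_Z = q_X: the reaction function gives 1.5q_X = 64.5, hence q_X = 43.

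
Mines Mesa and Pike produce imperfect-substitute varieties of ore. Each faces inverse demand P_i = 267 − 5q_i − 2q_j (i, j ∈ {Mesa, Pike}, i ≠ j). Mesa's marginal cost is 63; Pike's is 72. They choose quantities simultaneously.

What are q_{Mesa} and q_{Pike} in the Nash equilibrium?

Mine Mesa's profit: π = q_{Mesa}(267 − 5q_{Mesa} − 2q_{Pike}) − 63q_{Mesa}.
∂π/∂q_{Mesa} = 204 − 10q_{Mesa} − 2q_{Pike} = 0 ⇒ q_{Mesa} = 20.4 − 0.2q_{Pike}.
Similarly q_{Pike} = 19.5 − 0.2q_{Mesa}.
Solving the two reaction functions simultaneously: (1 − (−0.2)(−0.2))q_{Mesa} = 20.4 − 0.2·19.5, so 0.96q_{Mesa} = 16.5 and q_{Mesa} = 17.1875.
Then q_{Pike} = 19.5 − 0.2·17.1875 = 16.0625.

17.1875, 16.0625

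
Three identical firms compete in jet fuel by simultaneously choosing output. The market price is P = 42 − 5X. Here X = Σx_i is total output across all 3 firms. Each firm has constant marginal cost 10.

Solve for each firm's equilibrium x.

1.6

A representative firm's profit is π_i = x_i(42 − 5X) − 10x_i, with X = x_i + Σ_{j≠i} x_j.
First-order condition: 32 − 10x_i − 5Σ_{j≠i} x_j = 0.
Imposing symmetry (x_j = x for all j) turns Σ_{j≠i} x_j into 2x, so 32 = 20x and x = 1.6.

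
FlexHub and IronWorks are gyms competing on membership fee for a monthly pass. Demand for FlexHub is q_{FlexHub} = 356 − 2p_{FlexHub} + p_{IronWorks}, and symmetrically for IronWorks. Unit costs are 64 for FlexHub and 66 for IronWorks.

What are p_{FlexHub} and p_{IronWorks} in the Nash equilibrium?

FlexHub's profit: π = (p_{FlexHub} − 64)(356 − 2p_{FlexHub} + p_{IronWorks}).
∂π/∂p_{FlexHub} = 484 − 4p_{FlexHub} + p_{IronWorks} = 0 ⇒ p_{FlexHub} = 121 + 0.25p_{IronWorks}.
Similarly p_{IronWorks} = 122 + 0.25p_{FlexHub}.
Substituting the second reaction function into the first: p_{FlexHub} = 121 + 0.25(122 + 0.25p_{FlexHub}), which gives 0.9375p_{FlexHub} = 151.5 ⇒ p_{FlexHub} = 161.6.
Then p_{IronWorks} = 122 + 0.25·161.6 = 162.4.

161.6, 162.4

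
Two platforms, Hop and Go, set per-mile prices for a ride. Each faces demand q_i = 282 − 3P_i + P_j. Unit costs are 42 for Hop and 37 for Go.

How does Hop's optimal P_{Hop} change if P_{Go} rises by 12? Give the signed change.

2

Hop's profit: π = (P_{Hop} − 42)(282 − 3P_{Hop} + P_{Go}).
∂π/∂P_{Hop} = 408 − 6P_{Hop} + P_{Go} = 0 ⇒ P_{Hop} = 68 + (1/6)P_{Go}.
The reaction-function slope is 1/6, so a 12-unit rise in P_{Go} moves P_{Hop} by 1/6 × 12 = 2. Hop's best response rises — the actions are strategic complements.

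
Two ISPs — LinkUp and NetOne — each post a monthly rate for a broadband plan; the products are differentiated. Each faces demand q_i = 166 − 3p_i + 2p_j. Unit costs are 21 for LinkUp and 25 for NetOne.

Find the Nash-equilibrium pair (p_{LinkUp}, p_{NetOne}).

LinkUp's profit: π = (p_{LinkUp} − 21)(166 − 3p_{LinkUp} + 2p_{NetOne}).
∂π/∂p_{LinkUp} = 229 − 6p_{LinkUp} + 2p_{NetOne} = 0 ⇒ p_{LinkUp} = 229/6 + (1/3)p_{NetOne}.
Similarly p_{NetOne} = 241/6 + (1/3)p_{LinkUp}.
Substituting the second reaction function into the first: p_{LinkUp} = 229/6 + (1/3)(241/6 + (1/3)p_{LinkUp}), which gives (8/9)p_{LinkUp} = 464/9 ⇒ p_{LinkUp} = 58.
Then p_{NetOne} = 241/6 + (1/3)·58 = 59.5.

58, 59.5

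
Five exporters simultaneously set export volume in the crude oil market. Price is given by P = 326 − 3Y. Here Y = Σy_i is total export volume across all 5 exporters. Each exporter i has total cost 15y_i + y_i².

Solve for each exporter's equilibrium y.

A representative exporter's profit is π_i = y_i(326 − 3Y) − 15y_i − y_i², with Y = y_i + Σ_{j≠i} y_j.
First-order condition: 311 − 8y_i − 3Σ_{j≠i} y_j = 0.
Imposing symmetry (y_j = y for all j) turns Σ_{j≠i} y_j into 4y, so 311 = 20y and y = 15.55.

15.55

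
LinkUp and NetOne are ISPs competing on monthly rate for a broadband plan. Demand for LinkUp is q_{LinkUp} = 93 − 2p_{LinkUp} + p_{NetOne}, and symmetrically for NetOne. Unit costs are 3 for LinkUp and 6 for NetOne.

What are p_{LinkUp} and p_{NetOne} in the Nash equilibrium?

33.4, 34.6

LinkUp's profit: π = (p_{LinkUp} − 3)(93 − 2p_{LinkUp} + p_{NetOne}).
∂π/∂p_{LinkUp} = 99 − 4p_{LinkUp} + p_{NetOne} = 0 ⇒ p_{LinkUp} = 24.75 + 0.25p_{NetOne}.
Similarly p_{NetOne} = 26.25 + 0.25p_{LinkUp}.
Plugging p_{NetOne} into LinkUp's best response: p_{LinkUp} = 24.75 + 0.25(26.25 + 0.25p_{LinkUp}) ⇒ 0.9375p_{LinkUp} = 31.3125, so p_{LinkUp} = 33.4.
Then p_{NetOne} = 26.25 + 0.25·33.4 = 34.6.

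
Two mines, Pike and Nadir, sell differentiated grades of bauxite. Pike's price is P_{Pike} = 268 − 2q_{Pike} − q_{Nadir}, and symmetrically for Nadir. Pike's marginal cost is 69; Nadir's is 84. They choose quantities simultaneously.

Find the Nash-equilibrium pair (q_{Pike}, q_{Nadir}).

Mine Pike's profit: π = q_{Pike}(268 − 2q_{Pike} − q_{Nadir}) − 69q_{Pike}.
∂π/∂q_{Pike} = 199 − 4q_{Pike} − q_{Nadir} = 0 ⇒ q_{Pike} = 49.75 − 0.25q_{Nadir}.
Similarly q_{Nadir} = 46 − 0.25q_{Pike}.
Solving the two reaction functions simultaneously: (1 − (−0.25)(−0.25))q_{Pike} = 49.75 − 0.25·46, so 0.9375q_{Pike} = 38.25 and q_{Pike} = 40.8.
Then q_{Nadir} = 46 − 0.25·40.8 = 35.8.

40.8, 35.8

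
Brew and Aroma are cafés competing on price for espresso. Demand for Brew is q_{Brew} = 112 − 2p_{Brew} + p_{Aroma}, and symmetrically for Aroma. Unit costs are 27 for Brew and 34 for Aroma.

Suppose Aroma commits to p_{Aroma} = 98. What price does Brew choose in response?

66

Brew's profit: π = (p_{Brew} − 27)(112 − 2p_{Brew} + p_{Aroma}).
∂π/∂p_{Brew} = 166 − 4p_{Brew} + p_{Aroma} = 0 ⇒ p_{Brew} = 41.5 + 0.25p_{Aroma}.
At p_{Aroma} = 98: p_{Brew} = 41.5 + 0.25·98 = 66.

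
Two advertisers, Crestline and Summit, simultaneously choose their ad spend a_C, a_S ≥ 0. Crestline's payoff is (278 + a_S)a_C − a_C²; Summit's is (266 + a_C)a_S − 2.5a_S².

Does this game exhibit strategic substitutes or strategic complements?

Expanding Crestline's payoff: 278a_C + a_Sa_C − a_C².
∂π/∂a_C = 278 + a_S − 2a_C = 0, so a_C = 139 + 0.5a_S.
The best-response slope da_C/da_S = 0.5 > 0: the reaction function is upward-sloping, so the choices are strategic complements.

strategic complements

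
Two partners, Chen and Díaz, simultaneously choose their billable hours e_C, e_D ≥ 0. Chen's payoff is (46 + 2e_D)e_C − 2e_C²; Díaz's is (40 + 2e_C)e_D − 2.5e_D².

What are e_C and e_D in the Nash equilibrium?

19.375, 15.75

Expanding Chen's payoff: 46e_C + 2e_De_C − 2e_C².
∂π/∂e_C = 46 + 2e_D − 4e_C = 0, so e_C = 11.5 + 0.5e_D.
Likewise for Díaz: e_D = 8 + 0.4e_C.
Plugging e_D into Chen's best response: e_C = 11.5 + 0.5(8 + 0.4e_C) ⇒ 0.8e_C = 15.5, so e_C = 19.375.
Then e_D = 8 + 0.4·19.375 = 15.75.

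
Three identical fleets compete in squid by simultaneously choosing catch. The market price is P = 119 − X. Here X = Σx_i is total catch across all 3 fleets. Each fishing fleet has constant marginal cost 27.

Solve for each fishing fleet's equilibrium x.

A representative fishing fleet's profit is π_i = x_i(119 − X) − 27x_i, with X = x_i + Σ_{j≠i} x_j.
First-order condition: 92 − 2x_i − Σ_{j≠i} x_j = 0.
With identical fishing fleets, set every x_j = x: then 92 − 2x − 2x = 0, i.e. x = 92/4 = 23.

23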